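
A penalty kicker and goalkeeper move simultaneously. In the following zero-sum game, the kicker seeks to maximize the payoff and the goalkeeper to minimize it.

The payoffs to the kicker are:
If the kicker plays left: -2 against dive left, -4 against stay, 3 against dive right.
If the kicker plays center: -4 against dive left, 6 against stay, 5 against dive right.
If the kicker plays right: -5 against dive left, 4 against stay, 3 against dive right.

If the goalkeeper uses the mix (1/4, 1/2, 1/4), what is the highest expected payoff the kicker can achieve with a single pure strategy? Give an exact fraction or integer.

13/4

left: (-2)·(1/4) + (-4)·(1/2) + (3)·(1/4) = -7/4.
center: (-4)·(1/4) + (6)·(1/2) + (5)·(1/4) = 13/4.
right: (-5)·(1/4) + (4)·(1/2) + (3)·(1/4) = 3/2.
The best pure response is center with expected payoff 13/4.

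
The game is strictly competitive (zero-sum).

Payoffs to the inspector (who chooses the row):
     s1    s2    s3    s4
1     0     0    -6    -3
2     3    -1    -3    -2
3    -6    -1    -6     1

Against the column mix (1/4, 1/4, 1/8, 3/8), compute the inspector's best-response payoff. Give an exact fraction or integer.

-5/8

1: (0)·(1/4) + (0)·(1/4) + (-6)·(1/8) + (-3)·(3/8) = -15/8.
2: (3)·(1/4) + (-1)·(1/4) + (-3)·(1/8) + (-2)·(3/8) = -5/8.
3: (-6)·(1/4) + (-1)·(1/4) + (-6)·(1/8) + (1)·(3/8) = -17/8.
The best pure response is 2 with expected payoff -5/8.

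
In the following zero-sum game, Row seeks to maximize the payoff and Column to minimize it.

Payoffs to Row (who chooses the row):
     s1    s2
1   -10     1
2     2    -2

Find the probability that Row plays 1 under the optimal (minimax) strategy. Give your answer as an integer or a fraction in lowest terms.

4/15

Row minima are -10 and -2, so Row's maximin is -2; column maxima are 2 and 1, so Column's minimax is 1. These differ, so the equilibrium is in mixed strategies.
Let Row play 1 with probability p. Column is indifferent when −10p + 2(1−p) = p − 2(1−p), giving p = 4/15.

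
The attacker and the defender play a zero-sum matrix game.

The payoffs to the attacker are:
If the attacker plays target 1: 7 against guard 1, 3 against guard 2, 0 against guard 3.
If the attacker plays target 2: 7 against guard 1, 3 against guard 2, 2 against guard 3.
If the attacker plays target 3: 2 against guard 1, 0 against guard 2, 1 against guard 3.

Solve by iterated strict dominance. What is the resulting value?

2

Column guard 1 is strictly dominated by guard 2 for the defender (3<7, 3<7, 0<2); eliminate guard 1.
Row target 3 is strictly dominated by row target 2 (3>0, 2>1); eliminate target 3.
Column guard 2 is strictly dominated by guard 3 for the defender (0<3, 2<3); eliminate guard 2.
Row target 1 is strictly dominated by row target 2 (2>0); eliminate target 1.
Only (target 2, guard 3) remains, with payoff 2.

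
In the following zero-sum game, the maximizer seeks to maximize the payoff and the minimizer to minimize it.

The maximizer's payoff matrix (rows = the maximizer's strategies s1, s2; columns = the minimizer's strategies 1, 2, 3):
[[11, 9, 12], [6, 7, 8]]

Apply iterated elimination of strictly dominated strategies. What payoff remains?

9

Column 3 is strictly dominated by 1 for the minimizer (11<12, 6<8); eliminate 3.
Row s2 is strictly dominated by row s1 (11>6, 9>7); eliminate s2.
Column 1 is strictly dominated by 2 for the minimizer (9<11); eliminate 1.
Only (s1, 2) remains, with payoff 9.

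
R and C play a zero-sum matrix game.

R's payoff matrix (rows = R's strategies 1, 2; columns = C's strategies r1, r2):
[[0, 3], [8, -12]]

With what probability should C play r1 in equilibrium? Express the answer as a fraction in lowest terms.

15/23

Row minima are 0 and -12, so R's maximin is 0; column maxima are 8 and 3, so C's minimax is 3. These differ, so the equilibrium is in mixed strategies.
Let C play r1 with probability q. R is indifferent when 3(1−q) = 8q − 12(1−q), giving q = 15/23.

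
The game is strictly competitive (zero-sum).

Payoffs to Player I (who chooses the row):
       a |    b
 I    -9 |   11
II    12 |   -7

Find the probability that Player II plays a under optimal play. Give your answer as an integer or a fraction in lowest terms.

Row minima are -9 and -7, so Player I's maximin is -7; column maxima are 12 and 11, so Player II's minimax is 11. These differ, so the equilibrium is in mixed strategies.
Let Player II play a with probability q. Player I is indifferent when −9q + 11(1−q) = 12q − 7(1−q), giving q = 6/13.

6/13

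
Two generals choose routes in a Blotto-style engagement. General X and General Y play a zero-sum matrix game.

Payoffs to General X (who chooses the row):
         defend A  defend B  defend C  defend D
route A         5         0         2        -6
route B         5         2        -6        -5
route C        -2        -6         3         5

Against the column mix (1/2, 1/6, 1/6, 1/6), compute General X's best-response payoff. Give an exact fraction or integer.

route A: (5)·(1/2) + (0)·(1/6) + (2)·(1/6) + (-6)·(1/6) = 11/6.
route B: (5)·(1/2) + (2)·(1/6) + (-6)·(1/6) + (-5)·(1/6) = 1.
route C: (-2)·(1/2) + (-6)·(1/6) + (3)·(1/6) + (5)·(1/6) = -2/3.
The best pure response is route A with expected payoff 11/6.

11/6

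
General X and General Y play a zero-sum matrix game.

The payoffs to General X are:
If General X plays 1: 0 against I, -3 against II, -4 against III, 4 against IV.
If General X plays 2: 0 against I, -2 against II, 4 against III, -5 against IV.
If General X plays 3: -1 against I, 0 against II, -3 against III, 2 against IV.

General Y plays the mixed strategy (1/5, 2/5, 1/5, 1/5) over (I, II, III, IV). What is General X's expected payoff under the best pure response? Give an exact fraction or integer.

1: (0)·(1/5) + (-3)·(2/5) + (-4)·(1/5) + (4)·(1/5) = -6/5.
2: (0)·(1/5) + (-2)·(2/5) + (4)·(1/5) + (-5)·(1/5) = -1.
3: (-1)·(1/5) + (0)·(2/5) + (-3)·(1/5) + (2)·(1/5) = -2/5.
The best pure response is 3 with expected payoff -2/5.

-2/5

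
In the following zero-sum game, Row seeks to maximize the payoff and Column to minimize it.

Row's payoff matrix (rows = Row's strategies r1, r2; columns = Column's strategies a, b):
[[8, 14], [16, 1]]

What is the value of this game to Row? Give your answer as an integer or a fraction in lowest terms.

Row minima are 8 and 1, so Row's maximin is 8; column maxima are 16 and 14, so Column's minimax is 14. These differ, so the equilibrium is in mixed strategies.
Let Row play r1 with probability p. Column is indifferent when 8p + 16(1−p) = 14p + (1−p), giving p = 5/7.
Let Column play a with probability q. Row is indifferent when 8q + 14(1−q) = 16q + (1−q), giving q = 13/21.
The value is 8·(13/21) + (14)·(8/21) = 72/7.

72/7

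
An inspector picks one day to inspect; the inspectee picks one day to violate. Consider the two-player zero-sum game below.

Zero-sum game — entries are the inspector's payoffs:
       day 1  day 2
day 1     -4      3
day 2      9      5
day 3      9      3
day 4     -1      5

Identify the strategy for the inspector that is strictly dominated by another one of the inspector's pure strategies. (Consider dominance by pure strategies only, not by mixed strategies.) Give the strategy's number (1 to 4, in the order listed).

1

Compare day 1 with day 2: 9 > -4, 5 > 3.
So day 2 strictly dominates day 1 for the inspector; day 1 is strictly dominated.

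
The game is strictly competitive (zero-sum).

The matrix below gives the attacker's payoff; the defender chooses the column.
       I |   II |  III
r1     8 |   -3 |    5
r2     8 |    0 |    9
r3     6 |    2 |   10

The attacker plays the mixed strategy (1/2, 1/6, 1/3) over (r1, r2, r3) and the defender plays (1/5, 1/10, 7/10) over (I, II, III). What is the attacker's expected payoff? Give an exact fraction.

Against (1/5, 1/10, 7/10), each row's expected payoff is r1: 24/5; r2: 79/10; r3: 42/5.
Taking the (1/2, 1/6, 1/3)-weighted average: (1/2)·(24/5) + (1/6)·(79/10) + (1/3)·(42/5) = 391/60.

391/60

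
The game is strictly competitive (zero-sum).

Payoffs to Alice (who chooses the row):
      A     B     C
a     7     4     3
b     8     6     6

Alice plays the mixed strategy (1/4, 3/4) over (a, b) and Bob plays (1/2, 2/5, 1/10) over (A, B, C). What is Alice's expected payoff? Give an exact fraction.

33/5

Against (1/2, 2/5, 1/10), each row's expected payoff is a: 27/5; b: 7.
Taking the (1/4, 3/4)-weighted average: (1/4)·(27/5) + (3/4)·(7) = 33/5.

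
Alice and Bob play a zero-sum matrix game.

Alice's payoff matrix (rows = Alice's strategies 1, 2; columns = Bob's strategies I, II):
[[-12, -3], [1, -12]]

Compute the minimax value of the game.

-147/22

Row minima are -12 and -12, so Alice's maximin is -12; column maxima are 1 and -3, so Bob's minimax is -3. These differ, so the equilibrium is in mixed strategies.
Let Alice play 1 with probability p. Bob is indifferent when −12p + (1−p) = −3p − 12(1−p), giving p = 13/22.
Let Bob play I with probability q. Alice is indifferent when −12q − 3(1−q) = q − 12(1−q), giving q = 9/22.
The value is -12·(9/22) + (-3)·(13/22) = -147/22.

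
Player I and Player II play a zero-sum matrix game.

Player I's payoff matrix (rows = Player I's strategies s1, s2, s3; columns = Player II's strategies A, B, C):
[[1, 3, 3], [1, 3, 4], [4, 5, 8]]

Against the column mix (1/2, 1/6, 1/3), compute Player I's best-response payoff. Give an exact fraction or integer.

s1: (1)·(1/2) + (3)·(1/6) + (3)·(1/3) = 2.
s2: (1)·(1/2) + (3)·(1/6) + (4)·(1/3) = 7/3.
s3: (4)·(1/2) + (5)·(1/6) + (8)·(1/3) = 11/2.
The best pure response is s3 with expected payoff 11/2.

11/2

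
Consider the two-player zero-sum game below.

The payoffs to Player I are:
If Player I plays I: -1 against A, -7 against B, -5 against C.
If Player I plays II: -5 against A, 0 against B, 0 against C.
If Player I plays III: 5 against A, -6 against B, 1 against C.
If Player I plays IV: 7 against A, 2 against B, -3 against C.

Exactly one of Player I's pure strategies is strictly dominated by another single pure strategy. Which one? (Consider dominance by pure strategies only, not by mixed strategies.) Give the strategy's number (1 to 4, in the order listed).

1

Compare I with III: 5 > -1, -6 > -7, 1 > -5.
So III strictly dominates I for Player I; I is strictly dominated.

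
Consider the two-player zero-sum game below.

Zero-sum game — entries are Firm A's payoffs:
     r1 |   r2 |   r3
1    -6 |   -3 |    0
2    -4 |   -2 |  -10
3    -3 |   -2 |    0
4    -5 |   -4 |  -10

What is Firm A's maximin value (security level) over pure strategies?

-3

The worst-case payoff for each row is 1: -6, 2: -10, 3: -3, 4: -10.
The best of these is -3.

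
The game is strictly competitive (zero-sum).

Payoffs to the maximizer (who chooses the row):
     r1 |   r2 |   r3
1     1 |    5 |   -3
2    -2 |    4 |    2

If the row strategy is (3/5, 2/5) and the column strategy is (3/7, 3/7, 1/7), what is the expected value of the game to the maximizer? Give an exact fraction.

Against (3/7, 3/7, 1/7), each row's expected payoff is 1: 15/7; 2: 8/7.
Taking the (3/5, 2/5)-weighted average: (3/5)·(15/7) + (2/5)·(8/7) = 61/35.

61/35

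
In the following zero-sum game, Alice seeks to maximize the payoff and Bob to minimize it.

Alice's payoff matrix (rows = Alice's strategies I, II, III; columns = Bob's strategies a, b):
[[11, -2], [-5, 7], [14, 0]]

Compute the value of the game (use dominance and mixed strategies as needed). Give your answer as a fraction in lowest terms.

49/13

Row I is strictly dominated by row III, so Alice never plays it.
The remaining 2×2 game on (II, III) × (a, b) has no saddle point. Let Alice play II with probability p; indifference gives −5p + 14(1−p) = 7p, so p = 7/13.
Similarly Bob's optimal q on a is 7/26, and the value is -5·(7/26) + (7)·(19/26) = 49/13.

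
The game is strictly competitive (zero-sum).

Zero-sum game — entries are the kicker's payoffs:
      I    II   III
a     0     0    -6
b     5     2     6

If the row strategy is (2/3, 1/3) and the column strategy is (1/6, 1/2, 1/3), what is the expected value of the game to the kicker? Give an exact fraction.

-1/18

Against (1/6, 1/2, 1/3), each row's expected payoff is a: -2; b: 23/6.
Taking the (2/3, 1/3)-weighted average: (2/3)·(-2) + (1/3)·(23/6) = -1/18.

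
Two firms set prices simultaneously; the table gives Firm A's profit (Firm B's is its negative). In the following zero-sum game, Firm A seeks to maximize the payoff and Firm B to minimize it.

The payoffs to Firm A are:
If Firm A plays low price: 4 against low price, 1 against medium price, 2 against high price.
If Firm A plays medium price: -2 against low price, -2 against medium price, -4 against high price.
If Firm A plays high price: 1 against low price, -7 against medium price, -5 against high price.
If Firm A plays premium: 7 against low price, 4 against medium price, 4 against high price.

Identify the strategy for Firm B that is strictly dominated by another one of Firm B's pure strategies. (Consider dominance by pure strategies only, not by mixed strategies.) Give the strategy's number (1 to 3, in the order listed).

1

Firm B prefers columns that give Firm A less. Compare low price with high price: 2 < 4, -4 < -2, -5 < 1, 4 < 7.
So high price strictly dominates low price for Firm B; low price is strictly dominated.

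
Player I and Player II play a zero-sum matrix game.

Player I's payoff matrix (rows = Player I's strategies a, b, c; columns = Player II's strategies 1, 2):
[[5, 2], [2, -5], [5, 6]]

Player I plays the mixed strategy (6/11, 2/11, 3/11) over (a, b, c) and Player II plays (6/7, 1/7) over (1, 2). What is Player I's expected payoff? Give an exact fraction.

314/77

Against (6/7, 1/7), each row's expected payoff is a: 32/7; b: 1; c: 36/7.
Taking the (6/11, 2/11, 3/11)-weighted average: (6/11)·(32/7) + (2/11)·(1) + (3/11)·(36/7) = 314/77.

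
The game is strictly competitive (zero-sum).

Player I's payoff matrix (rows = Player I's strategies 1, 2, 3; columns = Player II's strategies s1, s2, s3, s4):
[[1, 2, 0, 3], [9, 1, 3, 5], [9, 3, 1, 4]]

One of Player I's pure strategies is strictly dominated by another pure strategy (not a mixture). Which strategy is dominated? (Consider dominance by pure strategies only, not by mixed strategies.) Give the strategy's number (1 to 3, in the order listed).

Compare 1 with 3: 9 > 1, 3 > 2, 1 > 0, 4 > 3.
So 3 strictly dominates 1 for Player I; 1 is strictly dominated.

1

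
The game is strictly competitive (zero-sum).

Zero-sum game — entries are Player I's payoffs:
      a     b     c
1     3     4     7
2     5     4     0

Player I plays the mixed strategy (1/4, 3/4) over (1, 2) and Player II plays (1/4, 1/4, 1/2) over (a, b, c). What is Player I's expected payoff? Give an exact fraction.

3

Against (1/4, 1/4, 1/2), each row's expected payoff is 1: 21/4; 2: 9/4.
Taking the (1/4, 3/4)-weighted average: (1/4)·(21/4) + (3/4)·(9/4) = 3.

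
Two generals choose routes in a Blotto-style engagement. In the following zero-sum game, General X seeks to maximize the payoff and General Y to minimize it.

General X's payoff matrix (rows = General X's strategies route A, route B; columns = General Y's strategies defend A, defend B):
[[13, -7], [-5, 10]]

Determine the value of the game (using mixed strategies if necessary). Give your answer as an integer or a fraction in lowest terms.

Row minima are -7 and -5, so General X's maximin is -5; column maxima are 13 and 10, so General Y's minimax is 10. These differ, so the equilibrium is in mixed strategies.
Let General X play route A with probability p. General Y is indifferent when 13p − 5(1−p) = −7p + 10(1−p), giving p = 3/7.
Let General Y play defend A with probability q. General X is indifferent when 13q − 7(1−q) = −5q + 10(1−q), giving q = 17/35.
The value is 13·(17/35) + (-7)·(18/35) = 19/7.

19/7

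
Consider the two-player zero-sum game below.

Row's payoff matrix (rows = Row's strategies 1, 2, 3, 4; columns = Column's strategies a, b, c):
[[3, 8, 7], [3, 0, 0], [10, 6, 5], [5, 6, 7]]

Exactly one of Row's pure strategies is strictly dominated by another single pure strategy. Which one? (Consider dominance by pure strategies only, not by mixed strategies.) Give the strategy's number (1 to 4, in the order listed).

2

Compare 2 with 3: 10 > 3, 6 > 0, 5 > 0.
So 3 strictly dominates 2 for Row; 2 is strictly dominated.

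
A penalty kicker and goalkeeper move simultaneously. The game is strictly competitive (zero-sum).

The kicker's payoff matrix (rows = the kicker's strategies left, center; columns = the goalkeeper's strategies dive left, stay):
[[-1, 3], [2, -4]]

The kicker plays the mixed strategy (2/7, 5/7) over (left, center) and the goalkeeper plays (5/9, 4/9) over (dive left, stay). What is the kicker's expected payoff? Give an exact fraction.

Against (5/9, 4/9), each row's expected payoff is left: 7/9; center: -2/3.
Taking the (2/7, 5/7)-weighted average: (2/7)·(7/9) + (5/7)·(-2/3) = -16/63.

-16/63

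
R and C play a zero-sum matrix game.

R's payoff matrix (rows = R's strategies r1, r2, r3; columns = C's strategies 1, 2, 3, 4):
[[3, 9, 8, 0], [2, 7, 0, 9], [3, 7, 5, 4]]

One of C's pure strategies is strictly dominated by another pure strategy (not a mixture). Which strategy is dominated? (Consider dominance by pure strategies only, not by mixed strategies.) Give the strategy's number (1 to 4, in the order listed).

C prefers columns that give R less. Compare 2 with 1: 3 < 9, 2 < 7, 3 < 7.
So 1 strictly dominates 2 for C; 2 is strictly dominated.

2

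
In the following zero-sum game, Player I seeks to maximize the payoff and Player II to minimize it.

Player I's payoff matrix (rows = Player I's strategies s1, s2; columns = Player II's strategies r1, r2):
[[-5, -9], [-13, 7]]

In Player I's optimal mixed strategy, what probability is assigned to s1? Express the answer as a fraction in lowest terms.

Row minima are -9 and -13, so Player I's maximin is -9; column maxima are -5 and 7, so Player II's minimax is -5. These differ, so the equilibrium is in mixed strategies.
Let Player I play s1 with probability p. Player II is indifferent when −5p − 13(1−p) = −9p + 7(1−p), giving p = 5/6.

5/6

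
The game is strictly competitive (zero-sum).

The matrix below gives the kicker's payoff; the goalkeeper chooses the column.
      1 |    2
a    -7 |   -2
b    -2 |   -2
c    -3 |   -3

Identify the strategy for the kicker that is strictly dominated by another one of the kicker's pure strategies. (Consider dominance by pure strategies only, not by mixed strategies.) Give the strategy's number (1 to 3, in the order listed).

3

Compare c with b: -2 > -3, -2 > -3.
So b strictly dominates c for the kicker; c is strictly dominated.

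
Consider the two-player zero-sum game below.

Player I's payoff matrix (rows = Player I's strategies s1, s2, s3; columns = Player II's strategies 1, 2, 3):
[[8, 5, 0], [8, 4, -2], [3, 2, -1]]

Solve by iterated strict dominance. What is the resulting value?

0

Column 1 is strictly dominated by 2 for Player II (5<8, 4<8, 2<3); eliminate 1.
Row s2 is strictly dominated by row s1 (5>4, 0>-2); eliminate s2.
Column 2 is strictly dominated by 3 for Player II (0<5, -1<2); eliminate 2.
Row s3 is strictly dominated by row s1 (0>-1); eliminate s3.
Only (s1, 3) remains, with payoff 0.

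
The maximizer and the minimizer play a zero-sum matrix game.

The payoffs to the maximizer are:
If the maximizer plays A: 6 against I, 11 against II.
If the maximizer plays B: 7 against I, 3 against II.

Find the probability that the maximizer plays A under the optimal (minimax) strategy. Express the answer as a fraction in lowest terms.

4/9

Row minima are 6 and 3, so the maximizer's maximin is 6; column maxima are 7 and 11, so the minimizer's minimax is 7. These differ, so the equilibrium is in mixed strategies.
Let the maximizer play A with probability p. The minimizer is indifferent when 6p + 7(1−p) = 11p + 3(1−p), giving p = 4/9.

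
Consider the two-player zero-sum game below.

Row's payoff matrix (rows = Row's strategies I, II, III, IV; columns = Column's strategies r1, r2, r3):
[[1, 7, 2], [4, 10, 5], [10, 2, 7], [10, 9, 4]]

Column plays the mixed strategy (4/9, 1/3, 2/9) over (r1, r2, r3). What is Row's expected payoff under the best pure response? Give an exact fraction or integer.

I: (1)·(4/9) + (7)·(1/3) + (2)·(2/9) = 29/9.
II: (4)·(4/9) + (10)·(1/3) + (5)·(2/9) = 56/9.
III: (10)·(4/9) + (2)·(1/3) + (7)·(2/9) = 20/3.
IV: (10)·(4/9) + (9)·(1/3) + (4)·(2/9) = 25/3.
The best pure response is IV with expected payoff 25/3.

25/3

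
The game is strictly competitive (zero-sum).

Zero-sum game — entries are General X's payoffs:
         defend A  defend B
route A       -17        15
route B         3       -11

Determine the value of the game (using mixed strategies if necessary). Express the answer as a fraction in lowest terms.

-71/23

Row minima are -17 and -11, so General X's maximin is -11; column maxima are 3 and 15, so General Y's minimax is 3. These differ, so the equilibrium is in mixed strategies.
Let General X play route A with probability p. General Y is indifferent when −17p + 3(1−p) = 15p − 11(1−p), giving p = 7/23.
Let General Y play defend A with probability q. General X is indifferent when −17q + 15(1−q) = 3q − 11(1−q), giving q = 13/23.
The value is -17·(13/23) + (15)·(10/23) = -71/23.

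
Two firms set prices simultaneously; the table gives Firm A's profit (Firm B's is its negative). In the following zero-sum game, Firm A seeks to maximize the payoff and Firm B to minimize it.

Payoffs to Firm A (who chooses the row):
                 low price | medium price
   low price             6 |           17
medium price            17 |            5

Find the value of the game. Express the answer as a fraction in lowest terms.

259/23

Row minima are 6 and 5, so Firm A's maximin is 6; column maxima are 17 and 17, so Firm B's minimax is 17. These differ, so the equilibrium is in mixed strategies.
Let Firm A play low price with probability p. Firm B is indifferent when 6p + 17(1−p) = 17p + 5(1−p), giving p = 12/23.
Let Firm B play low price with probability q. Firm A is indifferent when 6q + 17(1−q) = 17q + 5(1−q), giving q = 12/23.
The value is 6·(12/23) + (17)·(11/23) = 259/23.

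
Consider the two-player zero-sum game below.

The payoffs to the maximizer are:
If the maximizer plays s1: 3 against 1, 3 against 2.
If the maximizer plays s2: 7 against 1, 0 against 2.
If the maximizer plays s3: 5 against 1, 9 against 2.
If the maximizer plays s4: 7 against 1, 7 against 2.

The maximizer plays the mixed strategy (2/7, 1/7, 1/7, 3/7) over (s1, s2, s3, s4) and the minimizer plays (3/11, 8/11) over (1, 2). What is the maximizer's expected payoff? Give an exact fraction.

Against (3/11, 8/11), each row's expected payoff is s1: 3; s2: 21/11; s3: 87/11; s4: 7.
Taking the (2/7, 1/7, 1/7, 3/7)-weighted average: (2/7)·(3) + (1/7)·(21/11) + (1/7)·(87/11) + (3/7)·(7) = 405/77.

405/77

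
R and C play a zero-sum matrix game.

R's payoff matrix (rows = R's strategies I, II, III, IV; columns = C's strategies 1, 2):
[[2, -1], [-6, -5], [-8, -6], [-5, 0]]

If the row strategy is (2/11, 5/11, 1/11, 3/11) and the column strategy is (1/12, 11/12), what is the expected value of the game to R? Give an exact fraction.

-103/33

Against (1/12, 11/12), each row's expected payoff is I: -3/4; II: -61/12; III: -37/6; IV: -5/12.
Taking the (2/11, 5/11, 1/11, 3/11)-weighted average: (2/11)·(-3/4) + (5/11)·(-61/12) + (1/11)·(-37/6) + (3/11)·(-5/12) = -103/33.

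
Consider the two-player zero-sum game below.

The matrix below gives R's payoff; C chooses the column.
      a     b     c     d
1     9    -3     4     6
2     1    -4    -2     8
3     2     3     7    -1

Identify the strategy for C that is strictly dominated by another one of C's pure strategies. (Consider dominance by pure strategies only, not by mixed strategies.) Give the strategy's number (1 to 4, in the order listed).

C prefers columns that give R less. Compare c with b: -3 < 4, -4 < -2, 3 < 7.
So b strictly dominates c for C; c is strictly dominated.

3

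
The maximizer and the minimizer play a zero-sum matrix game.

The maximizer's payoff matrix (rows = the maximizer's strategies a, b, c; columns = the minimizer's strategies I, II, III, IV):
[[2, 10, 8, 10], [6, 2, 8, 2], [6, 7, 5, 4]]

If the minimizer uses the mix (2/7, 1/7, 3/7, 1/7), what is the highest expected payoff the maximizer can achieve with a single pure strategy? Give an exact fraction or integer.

48/7

a: (2)·(2/7) + (10)·(1/7) + (8)·(3/7) + (10)·(1/7) = 48/7.
b: (6)·(2/7) + (2)·(1/7) + (8)·(3/7) + (2)·(1/7) = 40/7.
c: (6)·(2/7) + (7)·(1/7) + (5)·(3/7) + (4)·(1/7) = 38/7.
The best pure response is a with expected payoff 48/7.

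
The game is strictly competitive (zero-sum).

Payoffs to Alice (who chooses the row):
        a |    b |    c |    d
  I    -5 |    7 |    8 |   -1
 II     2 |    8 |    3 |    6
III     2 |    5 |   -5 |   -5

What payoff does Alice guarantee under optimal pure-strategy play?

2

Row minima: -5, 2, -5 → Alice's maximin is 2.
Column maxima: 2, 8, 8, 6 → Bob's minimax is 2.
They coincide at (II, a), so the value is 2.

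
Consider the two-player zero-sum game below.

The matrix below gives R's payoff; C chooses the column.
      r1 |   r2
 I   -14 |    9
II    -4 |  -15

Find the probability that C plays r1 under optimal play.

12/17

Row minima are -14 and -15, so R's maximin is -14; column maxima are -4 and 9, so C's minimax is -4. These differ, so the equilibrium is in mixed strategies.
Let C play r1 with probability q. R is indifferent when −14q + 9(1−q) = −4q − 15(1−q), giving q = 12/17.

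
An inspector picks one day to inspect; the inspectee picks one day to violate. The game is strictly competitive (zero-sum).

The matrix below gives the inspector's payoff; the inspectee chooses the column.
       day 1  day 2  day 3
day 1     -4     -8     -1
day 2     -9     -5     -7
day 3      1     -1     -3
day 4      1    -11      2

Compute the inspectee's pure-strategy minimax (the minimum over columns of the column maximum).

-1

The worst case (largest entry) in each column is day 1: 1, day 2: -1, day 3: 2.
The best (smallest) of these is -1.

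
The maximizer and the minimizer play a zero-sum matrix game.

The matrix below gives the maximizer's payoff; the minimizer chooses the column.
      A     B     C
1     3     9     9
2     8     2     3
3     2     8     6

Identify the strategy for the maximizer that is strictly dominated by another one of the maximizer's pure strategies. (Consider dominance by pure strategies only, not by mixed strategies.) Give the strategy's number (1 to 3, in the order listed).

Compare 3 with 1: 3 > 2, 9 > 8, 9 > 6.
So 1 strictly dominates 3 for the maximizer; 3 is strictly dominated.

3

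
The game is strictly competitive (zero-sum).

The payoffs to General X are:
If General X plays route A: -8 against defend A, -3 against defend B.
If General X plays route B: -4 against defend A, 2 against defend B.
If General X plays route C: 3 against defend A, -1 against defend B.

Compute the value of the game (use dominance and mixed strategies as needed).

1/5

Row route A is strictly dominated by row route B, so General X never plays it.
The remaining 2×2 game on (route B, route C) × (defend A, defend B) has no saddle point. Let General X play route B with probability p; indifference gives −4p + 3(1−p) = 2p − (1−p), so p = 2/5.
Similarly General Y's optimal q on defend A is 3/10, and the value is -4·(3/10) + (2)·(7/10) = 1/5.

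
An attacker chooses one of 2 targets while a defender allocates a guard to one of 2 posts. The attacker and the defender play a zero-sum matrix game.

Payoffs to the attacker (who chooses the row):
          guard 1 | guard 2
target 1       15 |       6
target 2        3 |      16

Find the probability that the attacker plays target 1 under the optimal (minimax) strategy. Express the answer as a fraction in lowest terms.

13/22

Row minima are 6 and 3, so the attacker's maximin is 6; column maxima are 15 and 16, so the defender's minimax is 15. These differ, so the equilibrium is in mixed strategies.
Let the attacker play target 1 with probability p. The defender is indifferent when 15p + 3(1−p) = 6p + 16(1−p), giving p = 13/22.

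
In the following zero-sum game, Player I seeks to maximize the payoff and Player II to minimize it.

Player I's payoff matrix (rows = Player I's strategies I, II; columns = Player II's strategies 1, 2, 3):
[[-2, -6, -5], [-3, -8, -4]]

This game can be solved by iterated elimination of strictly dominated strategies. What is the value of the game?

-6

Column 3 is strictly dominated by 2 for Player II (-6<-5, -8<-4); eliminate 3.
Row II is strictly dominated by row I (-2>-3, -6>-8); eliminate II.
Column 1 is strictly dominated by 2 for Player II (-6<-2); eliminate 1.
Only (I, 2) remains, with payoff -6.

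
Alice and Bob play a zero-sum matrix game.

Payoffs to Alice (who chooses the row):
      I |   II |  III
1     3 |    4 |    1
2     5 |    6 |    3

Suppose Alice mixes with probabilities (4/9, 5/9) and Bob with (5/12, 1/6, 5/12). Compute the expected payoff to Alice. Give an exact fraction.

31/9

Against (5/12, 1/6, 5/12), each row's expected payoff is 1: 7/3; 2: 13/3.
Taking the (4/9, 5/9)-weighted average: (4/9)·(7/3) + (5/9)·(13/3) = 31/9.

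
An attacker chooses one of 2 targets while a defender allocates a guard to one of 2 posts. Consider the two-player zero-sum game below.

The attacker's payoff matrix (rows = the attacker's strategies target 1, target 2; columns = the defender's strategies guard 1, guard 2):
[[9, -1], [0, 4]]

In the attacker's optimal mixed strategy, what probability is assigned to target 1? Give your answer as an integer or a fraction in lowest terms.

Row minima are -1 and 0, so the attacker's maximin is 0; column maxima are 9 and 4, so the defender's minimax is 4. These differ, so the equilibrium is in mixed strategies.
Let the attacker play target 1 with probability p. The defender is indifferent when 9p = −p + 4(1−p), giving p = 2/7.

2/7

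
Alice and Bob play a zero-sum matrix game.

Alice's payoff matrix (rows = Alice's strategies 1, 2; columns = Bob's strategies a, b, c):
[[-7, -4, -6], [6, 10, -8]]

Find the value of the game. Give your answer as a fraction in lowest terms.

-92/15

Column b is strictly dominated by a for Bob (it gives Alice more in every row).
The remaining 2×2 game on (1, 2) × (a, c) has no saddle point. Let Alice play 1 with probability p; indifference gives −7p + 6(1−p) = −6p − 8(1−p), so p = 14/15.
Similarly Bob's optimal q on a is 2/15, and the value is -7·(2/15) + (-6)·(13/15) = -92/15.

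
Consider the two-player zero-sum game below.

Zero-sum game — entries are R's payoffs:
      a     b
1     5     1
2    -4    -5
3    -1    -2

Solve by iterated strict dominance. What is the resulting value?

Row 3 is strictly dominated by row 1 (5>-1, 1>-2); eliminate 3.
Column a is strictly dominated by b for C (1<5, -5<-4); eliminate a.
Row 2 is strictly dominated by row 1 (1>-5); eliminate 2.
Only (1, b) remains, with payoff 1.

1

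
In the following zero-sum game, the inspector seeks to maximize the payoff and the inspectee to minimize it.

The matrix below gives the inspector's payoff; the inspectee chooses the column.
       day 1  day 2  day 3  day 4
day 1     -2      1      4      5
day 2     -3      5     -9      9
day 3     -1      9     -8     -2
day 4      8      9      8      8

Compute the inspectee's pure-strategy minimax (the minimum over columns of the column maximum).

8

The worst case (largest entry) in each column is day 1: 8, day 2: 9, day 3: 8, day 4: 9.
The best (smallest) of these is 8.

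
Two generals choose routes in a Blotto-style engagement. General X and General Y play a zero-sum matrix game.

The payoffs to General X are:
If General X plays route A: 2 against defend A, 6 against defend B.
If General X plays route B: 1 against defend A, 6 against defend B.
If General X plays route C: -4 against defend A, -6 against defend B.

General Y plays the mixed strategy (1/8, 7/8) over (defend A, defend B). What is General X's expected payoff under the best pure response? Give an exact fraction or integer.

11/2

route A: (2)·(1/8) + (6)·(7/8) = 11/2.
route B: (1)·(1/8) + (6)·(7/8) = 43/8.
route C: (-4)·(1/8) + (-6)·(7/8) = -23/4.
The best pure response is route A with expected payoff 11/2.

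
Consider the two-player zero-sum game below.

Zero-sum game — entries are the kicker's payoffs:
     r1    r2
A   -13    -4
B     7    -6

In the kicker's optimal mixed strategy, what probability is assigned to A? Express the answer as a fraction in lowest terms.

Row minima are -13 and -6, so the kicker's maximin is -6; column maxima are 7 and -4, so the goalkeeper's minimax is -4. These differ, so the equilibrium is in mixed strategies.
Let the kicker play A with probability p. The goalkeeper is indifferent when −13p + 7(1−p) = −4p − 6(1−p), giving p = 13/22.

13/22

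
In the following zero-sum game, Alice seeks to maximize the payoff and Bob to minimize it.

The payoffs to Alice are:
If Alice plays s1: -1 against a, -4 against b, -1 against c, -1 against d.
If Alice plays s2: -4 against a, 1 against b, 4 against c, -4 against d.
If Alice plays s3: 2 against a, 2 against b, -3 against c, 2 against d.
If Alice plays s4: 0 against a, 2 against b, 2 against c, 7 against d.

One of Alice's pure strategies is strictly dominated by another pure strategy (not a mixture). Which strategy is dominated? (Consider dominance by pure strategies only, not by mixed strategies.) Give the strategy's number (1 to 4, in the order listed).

Compare s1 with s4: 0 > -1, 2 > -4, 2 > -1, 7 > -1.
So s4 strictly dominates s1 for Alice; s1 is strictly dominated.

1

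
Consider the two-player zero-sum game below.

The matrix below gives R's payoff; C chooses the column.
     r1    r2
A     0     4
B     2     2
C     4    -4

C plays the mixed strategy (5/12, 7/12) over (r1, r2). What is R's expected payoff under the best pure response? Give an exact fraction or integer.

7/3

A: (0)·(5/12) + (4)·(7/12) = 7/3.
B: (2)·(5/12) + (2)·(7/12) = 2.
C: (4)·(5/12) + (-4)·(7/12) = -2/3.
The best pure response is A with expected payoff 7/3.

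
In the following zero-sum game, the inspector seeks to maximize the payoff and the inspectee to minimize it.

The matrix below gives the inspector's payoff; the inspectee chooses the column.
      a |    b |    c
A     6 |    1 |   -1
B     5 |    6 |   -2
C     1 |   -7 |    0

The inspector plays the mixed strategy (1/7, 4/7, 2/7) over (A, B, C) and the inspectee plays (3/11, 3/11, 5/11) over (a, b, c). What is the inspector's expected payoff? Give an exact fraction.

72/77

Against (3/11, 3/11, 5/11), each row's expected payoff is A: 16/11; B: 23/11; C: -18/11.
Taking the (1/7, 4/7, 2/7)-weighted average: (1/7)·(16/11) + (4/7)·(23/11) + (2/7)·(-18/11) = 72/77.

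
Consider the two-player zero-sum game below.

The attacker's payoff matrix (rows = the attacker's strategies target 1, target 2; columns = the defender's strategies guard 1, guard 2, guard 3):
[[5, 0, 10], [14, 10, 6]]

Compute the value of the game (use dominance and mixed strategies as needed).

Column guard 1 is strictly dominated by guard 2 for the defender (it gives the attacker more in every row).
The remaining 2×2 game on (target 1, target 2) × (guard 2, guard 3) has no saddle point. Let the attacker play target 1 with probability p; indifference gives 10(1−p) = 10p + 6(1−p), so p = 2/7.
Similarly the defender's optimal q on guard 2 is 2/7, and the value is 0·(2/7) + (10)·(5/7) = 50/7.

50/7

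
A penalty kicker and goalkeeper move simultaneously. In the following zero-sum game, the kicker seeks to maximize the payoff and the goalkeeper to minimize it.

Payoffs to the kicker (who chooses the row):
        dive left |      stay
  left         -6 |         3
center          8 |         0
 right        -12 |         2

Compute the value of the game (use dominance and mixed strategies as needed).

24/17

Row right is strictly dominated by row left, so the kicker never plays it.
The remaining 2×2 game on (left, center) × (dive left, stay) has no saddle point. Let the kicker play left with probability p; indifference gives −6p + 8(1−p) = 3p, so p = 8/17.
Similarly the goalkeeper's optimal q on dive left is 3/17, and the value is -6·(3/17) + (3)·(14/17) = 24/17.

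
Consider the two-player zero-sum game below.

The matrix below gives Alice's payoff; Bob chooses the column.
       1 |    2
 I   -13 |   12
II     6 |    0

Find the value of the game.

72/31

Row minima are -13 and 0, so Alice's maximin is 0; column maxima are 6 and 12, so Bob's minimax is 6. These differ, so the equilibrium is in mixed strategies.
Let Alice play I with probability p. Bob is indifferent when −13p + 6(1−p) = 12p, giving p = 6/31.
Let Bob play 1 with probability q. Alice is indifferent when −13q + 12(1−q) = 6q, giving q = 12/31.
The value is -13·(12/31) + (12)·(19/31) = 72/31.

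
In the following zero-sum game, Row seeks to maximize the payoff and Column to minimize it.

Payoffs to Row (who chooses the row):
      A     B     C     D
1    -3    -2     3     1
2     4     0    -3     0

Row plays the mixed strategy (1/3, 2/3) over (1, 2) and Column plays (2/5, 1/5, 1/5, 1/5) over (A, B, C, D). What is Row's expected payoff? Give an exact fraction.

2/5

Against (2/5, 1/5, 1/5, 1/5), each row's expected payoff is 1: -4/5; 2: 1.
Taking the (1/3, 2/3)-weighted average: (1/3)·(-4/5) + (2/3)·(1) = 2/5.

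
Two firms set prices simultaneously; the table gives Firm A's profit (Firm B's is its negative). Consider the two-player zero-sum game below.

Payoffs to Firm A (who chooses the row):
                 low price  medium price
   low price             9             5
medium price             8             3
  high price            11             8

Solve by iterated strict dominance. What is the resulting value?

Row medium price is strictly dominated by row low price (9>8, 5>3); eliminate medium price.
Column low price is strictly dominated by medium price for Firm B (5<9, 8<11); eliminate low price.
Row low price is strictly dominated by row high price (8>5); eliminate low price.
Only (high price, medium price) remains, with payoff 8.

8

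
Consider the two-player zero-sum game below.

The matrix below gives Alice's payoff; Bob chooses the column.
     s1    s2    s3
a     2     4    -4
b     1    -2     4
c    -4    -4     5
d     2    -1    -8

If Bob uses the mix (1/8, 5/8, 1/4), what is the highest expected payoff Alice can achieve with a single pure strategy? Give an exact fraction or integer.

a: (2)·(1/8) + (4)·(5/8) + (-4)·(1/4) = 7/4.
b: (1)·(1/8) + (-2)·(5/8) + (4)·(1/4) = -1/8.
c: (-4)·(1/8) + (-4)·(5/8) + (5)·(1/4) = -7/4.
d: (2)·(1/8) + (-1)·(5/8) + (-8)·(1/4) = -19/8.
The best pure response is a with expected payoff 7/4.

7/4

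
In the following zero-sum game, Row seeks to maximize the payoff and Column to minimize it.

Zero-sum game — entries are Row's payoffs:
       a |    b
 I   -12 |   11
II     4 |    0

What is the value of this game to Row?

44/27

Row minima are -12 and 0, so Row's maximin is 0; column maxima are 4 and 11, so Column's minimax is 4. These differ, so the equilibrium is in mixed strategies.
Let Row play I with probability p. Column is indifferent when −12p + 4(1−p) = 11p, giving p = 4/27.
Let Column play a with probability q. Row is indifferent when −12q + 11(1−q) = 4q, giving q = 11/27.
The value is -12·(11/27) + (11)·(16/27) = 44/27.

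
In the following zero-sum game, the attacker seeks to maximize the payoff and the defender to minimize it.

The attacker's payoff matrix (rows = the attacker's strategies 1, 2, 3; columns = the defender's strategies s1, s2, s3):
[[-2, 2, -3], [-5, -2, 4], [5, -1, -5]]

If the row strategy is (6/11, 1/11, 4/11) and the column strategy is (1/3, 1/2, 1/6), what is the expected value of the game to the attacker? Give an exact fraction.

-5/33

Against (1/3, 1/2, 1/6), each row's expected payoff is 1: -1/6; 2: -2; 3: 1/3.
Taking the (6/11, 1/11, 4/11)-weighted average: (6/11)·(-1/6) + (1/11)·(-2) + (4/11)·(1/3) = -5/33.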